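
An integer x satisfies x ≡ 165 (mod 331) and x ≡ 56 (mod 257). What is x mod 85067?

331⁻¹ mod 257: 331·66 ≡ 1 (mod 257), so 331⁻¹ ≡ 66.
x = 165 + 331·((56 − 165)·66 mod 257) = 165 + 331·2 = 827.
Check: 827 mod 331 = 165, 827 mod 257 = 56. ✓

827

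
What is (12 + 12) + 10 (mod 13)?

8

12 + 12 = 24 ≡ 11 (mod 13)
11 + 10 = 21 ≡ 8 (mod 13)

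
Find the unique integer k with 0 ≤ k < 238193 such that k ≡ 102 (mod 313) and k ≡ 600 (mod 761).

34845

313⁻¹ mod 761: 313·124 ≡ 1 (mod 761), so 313⁻¹ ≡ 124.
k = 102 + 313·((600 − 102)·124 mod 761) = 102 + 313·111 = 34845.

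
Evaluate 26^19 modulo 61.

31

19 in binary is 10011, i.e. 19 = 16 + 2 + 1.
26^1 ≡ 26 (mod 61)
26^2 ≡ 26^2 = 676 ≡ 5 (mod 61)
26^4 ≡ 5^2 = 25 (mod 61)
26^8 ≡ 25^2 = 625 ≡ 15 (mod 61)
26^16 ≡ 15^2 = 225 ≡ 42 (mod 61)
26^19 = 26^16 * 26^2 * 26^1 ≡ 42 * 5 * 26 (mod 61).
Accumulate the product:
42 * 5 = 210 ≡ 27
27 * 26 = 702 ≡ 31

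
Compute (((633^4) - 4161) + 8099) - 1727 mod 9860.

(633)^4 ≡ 3061 (mod 9860)
3061 - 4161 = -1100 ≡ 8760 (mod 9860)
8760 + 8099 = 16859 ≡ 6999 (mod 9860)
6999 - 1727 = 5272

5272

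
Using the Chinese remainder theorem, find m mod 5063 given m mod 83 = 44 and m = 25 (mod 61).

1123

83⁻¹ mod 61: 83×25 ≡ 1 (mod 61), so 83⁻¹ ≡ 25.
m = 44 + 83×((25 − 44)×25 mod 61) = 44 + 83×13 = 1123.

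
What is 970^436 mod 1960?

Compute successive squares:
436 in binary is 110110100, i.e. 436 = 256 + 128 + 32 + 16 + 4.
970^1 ≡ 970 (mod 1960)
970^2 ≡ 970^2 = 940900 ≡ 100 (mod 1960)
970^4 ≡ 100^2 = 10000 ≡ 200 (mod 1960)
970^8 ≡ 200^2 = 40000 ≡ 800 (mod 1960)
970^16 ≡ 800^2 = 640000 ≡ 1040 (mod 1960)
970^32 ≡ 1040^2 = 1081600 ≡ 1640 (mod 1960)
970^64 ≡ 1640^2 = 2689600 ≡ 480 (mod 1960)
970^128 ≡ 480^2 = 230400 ≡ 1080 (mod 1960)
970^256 ≡ 1080^2 = 1166400 ≡ 200 (mod 1960)
970^436 = 970^256 · 970^128 · 970^32 · 970^16 · 970^4 ≡ 200 · 1080 · 1640 · 1040 · 200 (mod 1960).
Accumulate the product:
200 · 1080 = 216000 ≡ 400
400 · 1640 = 656000 ≡ 1360
1360 · 1040 = 1414400 ≡ 1240
1240 · 200 = 248000 ≡ 1040

1040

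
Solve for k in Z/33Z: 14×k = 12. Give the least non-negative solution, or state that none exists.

15

gcd(14, 33) = 1, so a unique solution mod 33 exists.
14⁻¹ ≡ 26 (mod 33).
k ≡ 26×12 ≡ 15 (mod 33).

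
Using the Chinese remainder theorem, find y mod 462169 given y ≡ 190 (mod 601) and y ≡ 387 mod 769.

343361

601⁻¹ mod 769: 601×444 ≡ 1 (mod 769), so 601⁻¹ ≡ 444.
y = 190 + 601×((387 − 190)×444 mod 769) = 190 + 601×571 = 343361.
Check: 343361 mod 601 = 190, 343361 mod 769 = 387. ✓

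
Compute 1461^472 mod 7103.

937

472 in binary is 111011000, i.e. 472 = 256 + 128 + 64 + 16 + 8.
1461^1 ≡ 1461 (mod 7103)
1461^2 ≡ 1461^2 = 2134521 ≡ 3621 (mod 7103)
1461^4 ≡ 3621^2 = 13111641 ≡ 6606 (mod 7103)
1461^8 ≡ 6606^2 = 43639236 ≡ 5507 (mod 7103)
1461^16 ≡ 5507^2 = 30327049 ≡ 4342 (mod 7103)
1461^32 ≡ 4342^2 = 18852964 ≡ 1602 (mod 7103)
1461^64 ≡ 1602^2 = 2566404 ≡ 2221 (mod 7103)
1461^128 ≡ 2221^2 = 4932841 ≡ 3359 (mod 7103)
1461^256 ≡ 3359^2 = 11282881 ≡ 3317 (mod 7103)
1461^472 = 1461^256 × 1461^128 × 1461^64 × 1461^16 × 1461^8 ≡ 3317 × 3359 × 2221 × 4342 × 5507 (mod 7103).
Accumulate the product:
3317 × 3359 = 11141803 ≡ 4299
4299 × 2221 = 9548079 ≡ 1647
1647 × 4342 = 7151274 ≡ 5656
5656 × 5507 = 31147592 ≡ 937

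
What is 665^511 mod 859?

62

Using repeated squaring:
511 in binary is 111111111, i.e. 511 = 256 + 128 + 64 + 32 + 16 + 8 + 4 + 2 + 1.
665^1 ≡ 665 (mod 859)
665^2 ≡ 665^2 = 442225 ≡ 699 (mod 859)
665^4 ≡ 699^2 = 488601 ≡ 689 (mod 859)
665^8 ≡ 689^2 = 474721 ≡ 553 (mod 859)
665^16 ≡ 553^2 = 305809 ≡ 5 (mod 859)
665^32 ≡ 5^2 = 25 (mod 859)
665^64 ≡ 25^2 = 625 (mod 859)
665^128 ≡ 625^2 = 390625 ≡ 639 (mod 859)
665^256 ≡ 639^2 = 408321 ≡ 296 (mod 859)
665^511 = 665^256 × 665^128 × 665^64 × 665^32 × 665^16 × 665^8 × 665^4 × 665^2 × 665^1 ≡ 296 × 639 × 625 × 25 × 5 × 553 × 689 × 699 × 665 (mod 859).
Accumulate the product:
296 × 639 = 189144 ≡ 164
164 × 625 = 102500 ≡ 279
279 × 25 = 6975 ≡ 103
103 × 5 = 515
515 × 553 = 284795 ≡ 466
466 × 689 = 321074 ≡ 667
667 × 699 = 466233 ≡ 655
655 × 665 = 435575 ≡ 62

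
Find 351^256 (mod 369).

351^1 ≡ 351 (mod 369)
351^2 ≡ 351^2 = 123201 ≡ 324 (mod 369)
351^4 ≡ 324^2 = 104976 ≡ 180 (mod 369)
351^8 ≡ 180^2 = 32400 ≡ 297 (mod 369)
351^16 ≡ 297^2 = 88209 ≡ 18 (mod 369)
351^32 ≡ 18^2 = 324 (mod 369)
351^64 ≡ 324^2 = 104976 ≡ 180 (mod 369)
351^128 ≡ 180^2 = 32400 ≡ 297 (mod 369)
351^256 ≡ 297^2 = 88209 ≡ 18 (mod 369)
So 351^256 ≡ 18 (mod 369).

18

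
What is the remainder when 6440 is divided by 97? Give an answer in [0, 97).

38

6440 = 66*97 + 38, so 6440 ≡ 38 (mod 97).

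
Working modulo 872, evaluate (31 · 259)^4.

31 · 259 = 8029 ≡ 181 (mod 872)
(181)^4 ≡ 233 (mod 872)

233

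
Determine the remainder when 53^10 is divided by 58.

Compute successive squares:
10 in binary is 1010, i.e. 10 = 8 + 2.
53^1 ≡ 53 (mod 58)
53^2 ≡ 53^2 = 2809 ≡ 25 (mod 58)
53^4 ≡ 25^2 = 625 ≡ 45 (mod 58)
53^8 ≡ 45^2 = 2025 ≡ 53 (mod 58)
53^10 = 53^8 · 53^2 ≡ 53 · 25 (mod 58).
53 · 25 = 1325 ≡ 49 (mod 58).

49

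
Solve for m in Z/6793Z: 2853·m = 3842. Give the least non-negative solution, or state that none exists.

gcd(2853, 6793) = 1, so a unique solution mod 6793 exists.
2853⁻¹ ≡ 4512 (mod 6793).
m ≡ 4512·3842 ≡ 6161 (mod 6793).

6161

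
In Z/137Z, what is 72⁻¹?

Apply the Euclidean algorithm and back-substitute:
137 = 1×72 + 65
72 = 1×65 + 7
65 = 9×7 + 2
7 = 3×2 + 1
2 = 2×1 + 0
gcd(72, 137) = 1, so the inverse exists.
Back-substitute for 1:
1 = 1×7 − 3×2
  = −3×65 + 28×7
  = 28×72 − 31×65
  = −31×137 + 59×72
So 72⁻¹ ≡ 59 (mod 137).

59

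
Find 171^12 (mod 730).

12 in binary is 1100, i.e. 12 = 8 + 4.
171^1 ≡ 171 (mod 730)
171^2 ≡ 171^2 = 29241 ≡ 41 (mod 730)
171^4 ≡ 41^2 = 1681 ≡ 221 (mod 730)
171^8 ≡ 221^2 = 48841 ≡ 661 (mod 730)
171^12 = 171^8 × 171^4 ≡ 661 × 221 (mod 730).
661 × 221 = 146081 ≡ 81 (mod 730).

81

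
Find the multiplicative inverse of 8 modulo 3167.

396

By the extended Euclidean algorithm:
3167 = 395×8 + 7
8 = 1×7 + 1
7 = 7×1 + 0
gcd(8, 3167) = 1, so the inverse exists.
Bézout: 1 = −1×3167 + 396×8.
So 8⁻¹ ≡ 396 (mod 3167).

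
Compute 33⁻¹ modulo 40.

17

Run the extended Euclidean algorithm:
40 = 1·33 + 7
33 = 4·7 + 5
7 = 1·5 + 2
5 = 2·2 + 1
2 = 2·1 + 0
gcd(33, 40) = 1, so the inverse exists.
Bézout: 1 = −14·40 + 17·33.
So 33⁻¹ ≡ 17 (mod 40).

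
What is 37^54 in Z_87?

54 in binary is 110110, i.e. 54 = 32 + 16 + 4 + 2.
37^1 ≡ 37 (mod 87)
37^2 ≡ 37^2 = 1369 ≡ 64 (mod 87)
37^4 ≡ 64^2 = 4096 ≡ 7 (mod 87)
37^8 ≡ 7^2 = 49 (mod 87)
37^16 ≡ 49^2 = 2401 ≡ 52 (mod 87)
37^32 ≡ 52^2 = 2704 ≡ 7 (mod 87)
37^54 = 37^32 · 37^16 · 37^4 · 37^2 ≡ 7 · 52 · 7 · 64 (mod 87).
Accumulate the product:
7 · 52 = 364 ≡ 16
16 · 7 = 112 ≡ 25
25 · 64 = 1600 ≡ 34

34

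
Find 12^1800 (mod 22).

Using repeated squaring:
1800 in binary is 11100001000, i.e. 1800 = 1024 + 512 + 256 + 8.
12^1 ≡ 12 (mod 22)
12^2 ≡ 12^2 = 144 ≡ 12 (mod 22)
12^4 ≡ 12^2 = 144 ≡ 12 (mod 22)
12^8 ≡ 12^2 = 144 ≡ 12 (mod 22)
12^16 ≡ 12^2 = 144 ≡ 12 (mod 22)
12^32 ≡ 12^2 = 144 ≡ 12 (mod 22)
12^64 ≡ 12^2 = 144 ≡ 12 (mod 22)
12^128 ≡ 12^2 = 144 ≡ 12 (mod 22)
12^256 ≡ 12^2 = 144 ≡ 12 (mod 22)
12^512 ≡ 12^2 = 144 ≡ 12 (mod 22)
12^1024 ≡ 12^2 = 144 ≡ 12 (mod 22)
12^1800 = 12^1024 · 12^512 · 12^256 · 12^8 ≡ 12 · 12 · 12 · 12 (mod 22).
Accumulate the product:
12 · 12 = 144 ≡ 12
12 · 12 = 144 ≡ 12
12 · 12 = 144 ≡ 12

12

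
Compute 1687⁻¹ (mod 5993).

Apply the Euclidean algorithm and back-substitute:
5993 = 3×1687 + 932
1687 = 1×932 + 755
932 = 1×755 + 177
755 = 4×177 + 47
177 = 3×47 + 36
47 = 1×36 + 11
36 = 3×11 + 3
11 = 3×3 + 2
3 = 1×2 + 1
2 = 2×1 + 0
gcd(1687, 5993) = 1, so the inverse exists.
Bézout: 1 = 610×5993 − 2167×1687.
So 1687⁻¹ ≡ −2167 ≡ 3826 (mod 5993).

3826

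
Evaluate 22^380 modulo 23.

Compute successive squares:
380 in binary is 101111100, i.e. 380 = 256 + 64 + 32 + 16 + 8 + 4.
22^1 ≡ 22 (mod 23)
22^2 ≡ 22^2 = 484 ≡ 1 (mod 23)
22^4 ≡ 1^2 = 1 (mod 23)
22^8 ≡ 1^2 = 1 (mod 23)
22^16 ≡ 1^2 = 1 (mod 23)
22^32 ≡ 1^2 = 1 (mod 23)
22^64 ≡ 1^2 = 1 (mod 23)
22^128 ≡ 1^2 = 1 (mod 23)
22^256 ≡ 1^2 = 1 (mod 23)
22^380 = 22^256 × 22^64 × 22^32 × 22^16 × 22^8 × 22^4 ≡ 1 × 1 × 1 × 1 × 1 × 1 (mod 23).
Accumulate the product:
1 × 1 = 1
1 × 1 = 1
1 × 1 = 1
1 × 1 = 1
1 × 1 = 1

1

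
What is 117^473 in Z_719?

Compute successive squares:
117^1 ≡ 117 (mod 719)
117^2 ≡ 117^2 = 13689 ≡ 28 (mod 719)
117^4 ≡ 28^2 = 784 ≡ 65 (mod 719)
117^8 ≡ 65^2 = 4225 ≡ 630 (mod 719)
117^16 ≡ 630^2 = 396900 ≡ 12 (mod 719)
117^32 ≡ 12^2 = 144 (mod 719)
117^64 ≡ 144^2 = 20736 ≡ 604 (mod 719)
117^128 ≡ 604^2 = 364816 ≡ 283 (mod 719)
117^256 ≡ 283^2 = 80089 ≡ 280 (mod 719)
117^473 = 117^256 × 117^128 × 117^64 × 117^16 × 117^8 × 117^1 ≡ 280 × 283 × 604 × 12 × 630 × 117 (mod 719).
Accumulate the product:
280 × 283 = 79240 ≡ 150
150 × 604 = 90600 ≡ 6
6 × 12 = 72
72 × 630 = 45360 ≡ 63
63 × 117 = 7371 ≡ 181

181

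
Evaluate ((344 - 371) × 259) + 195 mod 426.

18

344 - 371 = -27 ≡ 399 (mod 426)
399 × 259 = 103341 ≡ 249 (mod 426)
249 + 195 = 444 ≡ 18 (mod 426)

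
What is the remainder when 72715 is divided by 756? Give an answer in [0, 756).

72715 = 96*756 + 139, so 72715 ≡ 139 (mod 756).

139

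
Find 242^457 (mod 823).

Using repeated squaring:
242^1 ≡ 242 (mod 823)
242^2 ≡ 242^2 = 58564 ≡ 131 (mod 823)
242^4 ≡ 131^2 = 17161 ≡ 701 (mod 823)
242^8 ≡ 701^2 = 491401 ≡ 70 (mod 823)
242^16 ≡ 70^2 = 4900 ≡ 785 (mod 823)
242^32 ≡ 785^2 = 616225 ≡ 621 (mod 823)
242^64 ≡ 621^2 = 385641 ≡ 477 (mod 823)
242^128 ≡ 477^2 = 227529 ≡ 381 (mod 823)
242^256 ≡ 381^2 = 145161 ≡ 313 (mod 823)
242^457 = 242^256 * 242^128 * 242^64 * 242^8 * 242^1 ≡ 313 * 381 * 477 * 70 * 242 (mod 823).
Accumulate the product:
313 * 381 = 119253 ≡ 741
741 * 477 = 353457 ≡ 390
390 * 70 = 27300 ≡ 141
141 * 242 = 34122 ≡ 379

379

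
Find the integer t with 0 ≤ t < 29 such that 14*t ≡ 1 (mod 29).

27

29 = 2·14 + 1
14 = 14·1 + 0
gcd(14, 29) = 1, so the inverse exists.
Bézout: 1 = 1·29 − 2·14.
So 14⁻¹ ≡ −2 ≡ 27 (mod 29).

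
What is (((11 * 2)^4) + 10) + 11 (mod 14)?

11 * 2 = 22 ≡ 8 (mod 14)
(8)^4 ≡ 8 (mod 14)
8 + 10 = 18 ≡ 4 (mod 14)
4 + 11 = 15 ≡ 1 (mod 14)

1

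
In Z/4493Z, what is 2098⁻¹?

2602

Apply the Euclidean algorithm and back-substitute:
4493 = 2×2098 + 297
2098 = 7×297 + 19
297 = 15×19 + 12
19 = 1×12 + 7
12 = 1×7 + 5
7 = 1×5 + 2
5 = 2×2 + 1
2 = 2×1 + 0
gcd(2098, 4493) = 1, so the inverse exists.
Bézout: 1 = 883×4493 − 1891×2098.
So 2098⁻¹ ≡ −1891 ≡ 2602 (mod 4493).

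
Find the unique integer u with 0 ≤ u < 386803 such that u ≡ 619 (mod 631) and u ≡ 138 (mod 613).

631⁻¹ mod 613: 631·579 ≡ 1 (mod 613), so 631⁻¹ ≡ 579.
u = 619 + 631·((138 − 619)·579 mod 613) = 619 + 631·416 = 263115.
Check: 263115 mod 631 = 619, 263115 mod 613 = 138. ✓

263115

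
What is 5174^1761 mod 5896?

752

By square-and-multiply:
1761 in binary is 11011100001, i.e. 1761 = 1024 + 512 + 128 + 64 + 32 + 1.
5174^1 ≡ 5174 (mod 5896)
5174^2 ≡ 5174^2 = 26770276 ≡ 2436 (mod 5896)
5174^4 ≡ 2436^2 = 5934096 ≡ 2720 (mod 5896)
5174^8 ≡ 2720^2 = 7398400 ≡ 4816 (mod 5896)
5174^16 ≡ 4816^2 = 23193856 ≡ 4888 (mod 5896)
5174^32 ≡ 4888^2 = 23892544 ≡ 1952 (mod 5896)
5174^64 ≡ 1952^2 = 3810304 ≡ 1488 (mod 5896)
5174^128 ≡ 1488^2 = 2214144 ≡ 3144 (mod 5896)
5174^256 ≡ 3144^2 = 9884736 ≡ 3040 (mod 5896)
5174^512 ≡ 3040^2 = 9241600 ≡ 2568 (mod 5896)
5174^1024 ≡ 2568^2 = 6594624 ≡ 2896 (mod 5896)
5174^1761 = 5174^1024 · 5174^512 · 5174^128 · 5174^64 · 5174^32 · 5174^1 ≡ 2896 · 2568 · 3144 · 1488 · 1952 · 5174 (mod 5896).
Accumulate the product:
2896 · 2568 = 7436928 ≡ 2072
2072 · 3144 = 6514368 ≡ 5184
5184 · 1488 = 7713792 ≡ 1824
1824 · 1952 = 3560448 ≡ 5160
5160 · 5174 = 26697840 ≡ 752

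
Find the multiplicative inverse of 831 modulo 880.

431

Run the extended Euclidean algorithm:
880 = 1×831 + 49
831 = 16×49 + 47
49 = 1×47 + 2
47 = 23×2 + 1
2 = 2×1 + 0
gcd(831, 880) = 1, so the inverse exists.
Bézout: 1 = −407×880 + 431×831.
So 831⁻¹ ≡ 431 (mod 880).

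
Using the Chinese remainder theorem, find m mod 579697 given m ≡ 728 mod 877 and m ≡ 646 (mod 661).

877⁻¹ mod 661: 877·254 ≡ 1 (mod 661), so 877⁻¹ ≡ 254.
m = 728 + 877·((646 − 728)·254 mod 661) = 728 + 877·324 = 284876.

284876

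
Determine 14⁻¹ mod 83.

By the extended Euclidean algorithm:
83 = 5·14 + 13
14 = 1·13 + 1
13 = 13·1 + 0
gcd(14, 83) = 1, so the inverse exists.
Bézout: 1 = −1·83 + 6·14.
So 14⁻¹ ≡ 6 (mod 83).

6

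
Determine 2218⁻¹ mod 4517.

1896

By the extended Euclidean algorithm:
4517 = 2×2218 + 81
2218 = 27×81 + 31
81 = 2×31 + 19
31 = 1×19 + 12
19 = 1×12 + 7
12 = 1×7 + 5
7 = 1×5 + 2
5 = 2×2 + 1
2 = 2×1 + 0
gcd(2218, 4517) = 1, so the inverse exists.
Back-substitute for 1:
1 = 1×5 − 2×2
  = −2×7 + 3×5
  = 3×12 − 5×7
  = −5×19 + 8×12
  = 8×31 − 13×19
  = −13×81 + 34×31
  = 34×2218 − 931×81
  = −931×4517 + 1896×2218
So 2218⁻¹ ≡ 1896 (mod 4517).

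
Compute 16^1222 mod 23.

16

Using repeated squaring:
1222 in binary is 10011000110, i.e. 1222 = 1024 + 128 + 64 + 4 + 2.
16^1 ≡ 16 (mod 23)
16^2 ≡ 16^2 = 256 ≡ 3 (mod 23)
16^4 ≡ 3^2 = 9 (mod 23)
16^8 ≡ 9^2 = 81 ≡ 12 (mod 23)
16^16 ≡ 12^2 = 144 ≡ 6 (mod 23)
16^32 ≡ 6^2 = 36 ≡ 13 (mod 23)
16^64 ≡ 13^2 = 169 ≡ 8 (mod 23)
16^128 ≡ 8^2 = 64 ≡ 18 (mod 23)
16^256 ≡ 18^2 = 324 ≡ 2 (mod 23)
16^512 ≡ 2^2 = 4 (mod 23)
16^1024 ≡ 4^2 = 16 (mod 23)
16^1222 = 16^1024 × 16^128 × 16^64 × 16^4 × 16^2 ≡ 16 × 18 × 8 × 9 × 3 (mod 23).
Accumulate the product:
16 × 18 = 288 ≡ 12
12 × 8 = 96 ≡ 4
4 × 9 = 36 ≡ 13
13 × 3 = 39 ≡ 16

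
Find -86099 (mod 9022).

-86099 = -10×9022 + 4121, so -86099 ≡ 4121 (mod 9022).

4121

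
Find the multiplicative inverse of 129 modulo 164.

By the extended Euclidean algorithm:
164 = 1×129 + 35
129 = 3×35 + 24
35 = 1×24 + 11
24 = 2×11 + 2
11 = 5×2 + 1
2 = 2×1 + 0
gcd(129, 164) = 1, so the inverse exists.
Bézout: 1 = 59×164 − 75×129.
So 129⁻¹ ≡ −75 ≡ 89 (mod 164).

89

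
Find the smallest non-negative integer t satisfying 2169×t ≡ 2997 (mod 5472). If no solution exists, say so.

gcd(2169, 5472) = 9, and 9 | 2997, so solutions exist.
Divide through by 9: 241×t = 333 (mod 608).
241⁻¹ ≡ 497 (mod 608).
t ≡ 497×333 ≡ 125 (mod 608).
The smallest non-negative solution is t = 125.

125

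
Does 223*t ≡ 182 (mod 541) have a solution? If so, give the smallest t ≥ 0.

503

gcd(223, 541) = 1, so a unique solution mod 541 exists.
223⁻¹ ≡ 410 (mod 541).
t ≡ 410*182 ≡ 503 (mod 541).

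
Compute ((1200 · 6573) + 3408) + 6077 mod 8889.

3653

1200 · 6573 = 7887600 ≡ 3057 (mod 8889)
3057 + 3408 = 6465
6465 + 6077 = 12542 ≡ 3653 (mod 8889)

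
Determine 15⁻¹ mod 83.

83 = 5·15 + 8
15 = 1·8 + 7
8 = 1·7 + 1
7 = 7·1 + 0
gcd(15, 83) = 1, so the inverse exists.
Back-substitute for 1:
1 = 1·8 − 1·7
  = −1·15 + 2·8
  = 2·83 − 11·15
So 15⁻¹ ≡ −11 ≡ 72 (mod 83).

72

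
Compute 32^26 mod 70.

32^1 ≡ 32 (mod 70)
32^2 ≡ 32^2 = 1024 ≡ 44 (mod 70)
32^4 ≡ 44^2 = 1936 ≡ 46 (mod 70)
32^8 ≡ 46^2 = 2116 ≡ 16 (mod 70)
32^16 ≡ 16^2 = 256 ≡ 46 (mod 70)
32^26 = 32^16 · 32^8 · 32^2 ≡ 46 · 16 · 44 (mod 70).
Accumulate the product:
46 · 16 = 736 ≡ 36
36 · 44 = 1584 ≡ 44

44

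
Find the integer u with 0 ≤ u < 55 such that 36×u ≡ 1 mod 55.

Apply the Euclidean algorithm and back-substitute:
55 = 1*36 + 19
36 = 1*19 + 17
19 = 1*17 + 2
17 = 8*2 + 1
2 = 2*1 + 0
gcd(36, 55) = 1, so the inverse exists.
Back-substitute for 1:
1 = 1*17 − 8*2
  = −8*19 + 9*17
  = 9*36 − 17*19
  = −17*55 + 26*36
So 36⁻¹ ≡ 26 (mod 55).

26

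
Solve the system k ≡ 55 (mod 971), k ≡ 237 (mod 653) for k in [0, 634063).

971⁻¹ mod 653: 971*384 ≡ 1 (mod 653), so 971⁻¹ ≡ 384.
k = 55 + 971*((237 − 55)*384 mod 653) = 55 + 971*17 = 16562.
Check: 16562 mod 971 = 55, 16562 mod 653 = 237. ✓

16562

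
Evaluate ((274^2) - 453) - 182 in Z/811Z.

640

(274)^2 ≡ 464 (mod 811)
464 - 453 = 11
11 - 182 = -171 ≡ 640 (mod 811)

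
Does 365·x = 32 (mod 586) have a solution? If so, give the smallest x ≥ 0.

gcd(365, 586) = 1, so a unique solution mod 586 exists.
365⁻¹ ≡ 175 (mod 586).
x ≡ 175·32 ≡ 326 (mod 586).

326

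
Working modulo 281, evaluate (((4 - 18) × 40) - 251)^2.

4 - 18 = -14 ≡ 267 (mod 281)
267 × 40 = 10680 ≡ 2 (mod 281)
2 - 251 = -249 ≡ 32 (mod 281)
(32)^2 ≡ 181 (mod 281)

181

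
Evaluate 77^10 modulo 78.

1

10 in binary is 1010, i.e. 10 = 8 + 2.
77^1 ≡ 77 (mod 78)
77^2 ≡ 77^2 = 5929 ≡ 1 (mod 78)
77^4 ≡ 1^2 = 1 (mod 78)
77^8 ≡ 1^2 = 1 (mod 78)
77^10 = 77^8 · 77^2 ≡ 1 · 1 (mod 78).
1 · 1 = 1 ≡ 1 (mod 78).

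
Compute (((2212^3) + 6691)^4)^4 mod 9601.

8158

(2212)^3 ≡ 4030 (mod 9601)
4030 + 6691 = 10721 ≡ 1120 (mod 9601)
(1120)^4 ≡ 6406 (mod 9601)
(6406)^4 ≡ 8158 (mod 9601)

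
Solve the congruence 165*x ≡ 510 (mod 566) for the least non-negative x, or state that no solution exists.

106

gcd(165, 566) = 1, so a unique solution mod 566 exists.
165⁻¹ ≡ 271 (mod 566).
x ≡ 271*510 ≡ 106 (mod 566).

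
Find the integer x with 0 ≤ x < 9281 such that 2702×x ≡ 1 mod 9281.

Run the extended Euclidean algorithm:
9281 = 3·2702 + 1175
2702 = 2·1175 + 352
1175 = 3·352 + 119
352 = 2·119 + 114
119 = 1·114 + 5
114 = 22·5 + 4
5 = 1·4 + 1
4 = 4·1 + 0
gcd(2702, 9281) = 1, so the inverse exists.
Bézout: 1 = 545·9281 − 1872·2702.
So 2702⁻¹ ≡ −1872 ≡ 7409 (mod 9281).

7409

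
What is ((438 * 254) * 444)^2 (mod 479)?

362

438 * 254 = 111252 ≡ 124 (mod 479)
124 * 444 = 55056 ≡ 450 (mod 479)
(450)^2 ≡ 362 (mod 479)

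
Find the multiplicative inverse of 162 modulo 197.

45

197 = 1*162 + 35
162 = 4*35 + 22
35 = 1*22 + 13
22 = 1*13 + 9
13 = 1*9 + 4
9 = 2*4 + 1
4 = 4*1 + 0
gcd(162, 197) = 1, so the inverse exists.
Back-substitute for 1:
1 = 1*9 − 2*4
  = −2*13 + 3*9
  = 3*22 − 5*13
  = −5*35 + 8*22
  = 8*162 − 37*35
  = −37*197 + 45*162
So 162⁻¹ ≡ 45 (mod 197).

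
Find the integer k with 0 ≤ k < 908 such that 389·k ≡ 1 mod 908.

By the extended Euclidean algorithm:
908 = 2·389 + 130
389 = 2·130 + 129
130 = 1·129 + 1
129 = 129·1 + 0
gcd(389, 908) = 1, so the inverse exists.
Bézout: 1 = 3·908 − 7·389.
So 389⁻¹ ≡ −7 ≡ 901 (mod 908).

901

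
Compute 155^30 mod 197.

70

By square-and-multiply:
30 in binary is 11110, i.e. 30 = 16 + 8 + 4 + 2.
155^1 ≡ 155 (mod 197)
155^2 ≡ 155^2 = 24025 ≡ 188 (mod 197)
155^4 ≡ 188^2 = 35344 ≡ 81 (mod 197)
155^8 ≡ 81^2 = 6561 ≡ 60 (mod 197)
155^16 ≡ 60^2 = 3600 ≡ 54 (mod 197)
155^30 = 155^16 · 155^8 · 155^4 · 155^2 ≡ 54 · 60 · 81 · 188 (mod 197).
Accumulate the product:
54 · 60 = 3240 ≡ 88
88 · 81 = 7128 ≡ 36
36 · 188 = 6768 ≡ 70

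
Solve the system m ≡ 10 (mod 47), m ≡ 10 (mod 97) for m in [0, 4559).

47⁻¹ mod 97: 47*64 ≡ 1 (mod 97), so 47⁻¹ ≡ 64.
m = 10 + 47*((10 − 10)*64 mod 97) = 10 + 47*0 = 10.
Check: 10 mod 47 = 10, 10 mod 97 = 10. ✓

10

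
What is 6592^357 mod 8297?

1637

Using repeated squaring:
357 in binary is 101100101, i.e. 357 = 256 + 64 + 32 + 4 + 1.
6592^1 ≡ 6592 (mod 8297)
6592^2 ≡ 6592^2 = 43454464 ≡ 3075 (mod 8297)
6592^4 ≡ 3075^2 = 9455625 ≡ 5342 (mod 8297)
6592^8 ≡ 5342^2 = 28536964 ≡ 3581 (mod 8297)
6592^16 ≡ 3581^2 = 12823561 ≡ 4696 (mod 8297)
6592^32 ≡ 4696^2 = 22052416 ≡ 7287 (mod 8297)
6592^64 ≡ 7287^2 = 53100369 ≡ 7866 (mod 8297)
6592^128 ≡ 7866^2 = 61873956 ≡ 3227 (mod 8297)
6592^256 ≡ 3227^2 = 10413529 ≡ 794 (mod 8297)
6592^357 = 6592^256 * 6592^64 * 6592^32 * 6592^4 * 6592^1 ≡ 794 * 7866 * 7287 * 5342 * 6592 (mod 8297).
Accumulate the product:
794 * 7866 = 6245604 ≡ 6260
6260 * 7287 = 45616620 ≡ 8011
8011 * 5342 = 42794762 ≡ 7133
7133 * 6592 = 47020736 ≡ 1637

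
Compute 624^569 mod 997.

By square-and-multiply:
569 in binary is 1000111001, i.e. 569 = 512 + 32 + 16 + 8 + 1.
624^1 ≡ 624 (mod 997)
624^2 ≡ 624^2 = 389376 ≡ 546 (mod 997)
624^4 ≡ 546^2 = 298116 ≡ 13 (mod 997)
624^8 ≡ 13^2 = 169 (mod 997)
624^16 ≡ 169^2 = 28561 ≡ 645 (mod 997)
624^32 ≡ 645^2 = 416025 ≡ 276 (mod 997)
624^64 ≡ 276^2 = 76176 ≡ 404 (mod 997)
624^128 ≡ 404^2 = 163216 ≡ 705 (mod 997)
624^256 ≡ 705^2 = 497025 ≡ 519 (mod 997)
624^512 ≡ 519^2 = 269361 ≡ 171 (mod 997)
624^569 = 624^512 * 624^32 * 624^16 * 624^8 * 624^1 ≡ 171 * 276 * 645 * 169 * 624 (mod 997).
Accumulate the product:
171 * 276 = 47196 ≡ 337
337 * 645 = 217365 ≡ 19
19 * 169 = 3211 ≡ 220
220 * 624 = 137280 ≡ 691

691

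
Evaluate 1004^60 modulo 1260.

60 in binary is 111100, i.e. 60 = 32 + 16 + 8 + 4.
1004^1 ≡ 1004 (mod 1260)
1004^2 ≡ 1004^2 = 1008016 ≡ 16 (mod 1260)
1004^4 ≡ 16^2 = 256 (mod 1260)
1004^8 ≡ 256^2 = 65536 ≡ 16 (mod 1260)
1004^16 ≡ 16^2 = 256 (mod 1260)
1004^32 ≡ 256^2 = 65536 ≡ 16 (mod 1260)
1004^60 = 1004^32 × 1004^16 × 1004^8 × 1004^4 ≡ 16 × 256 × 16 × 256 (mod 1260).
Accumulate the product:
16 × 256 = 4096 ≡ 316
316 × 16 = 5056 ≡ 16
16 × 256 = 4096 ≡ 316

316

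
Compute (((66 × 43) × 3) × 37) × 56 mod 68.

66 × 43 = 2838 ≡ 50 (mod 68)
50 × 3 = 150 ≡ 14 (mod 68)
14 × 37 = 518 ≡ 42 (mod 68)
42 × 56 = 2352 ≡ 40 (mod 68)

40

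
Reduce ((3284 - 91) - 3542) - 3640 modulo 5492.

3284 - 91 = 3193
3193 - 3542 = -349 ≡ 5143 (mod 5492)
5143 - 3640 = 1503

1503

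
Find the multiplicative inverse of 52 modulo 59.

42

59 = 1×52 + 7
52 = 7×7 + 3
7 = 2×3 + 1
3 = 3×1 + 0
gcd(52, 59) = 1, so the inverse exists.
Bézout: 1 = 15×59 − 17×52.
So 52⁻¹ ≡ −17 ≡ 42 (mod 59).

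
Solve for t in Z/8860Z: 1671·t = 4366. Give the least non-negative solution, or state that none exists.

2606

gcd(1671, 8860) = 1, so a unique solution mod 8860 exists.
1671⁻¹ ≡ 3351 (mod 8860).
t ≡ 3351·4366 ≡ 2606 (mod 8860).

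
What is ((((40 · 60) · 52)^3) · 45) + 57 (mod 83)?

40 · 60 = 2400 ≡ 76 (mod 83)
76 · 52 = 3952 ≡ 51 (mod 83)
(51)^3 ≡ 17 (mod 83)
17 · 45 = 765 ≡ 18 (mod 83)
18 + 57 = 75

75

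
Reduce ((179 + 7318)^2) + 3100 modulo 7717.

179 + 7318 = 7497
(7497)^2 ≡ 2098 (mod 7717)
2098 + 3100 = 5198

5198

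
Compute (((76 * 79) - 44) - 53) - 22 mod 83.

75

76 * 79 = 6004 ≡ 28 (mod 83)
28 - 44 = -16 ≡ 67 (mod 83)
67 - 53 = 14
14 - 22 = -8 ≡ 75 (mod 83)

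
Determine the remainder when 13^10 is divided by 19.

6

Using repeated squaring:
13^1 ≡ 13 (mod 19)
13^2 ≡ 13^2 = 169 ≡ 17 (mod 19)
13^4 ≡ 17^2 = 289 ≡ 4 (mod 19)
13^8 ≡ 4^2 = 16 (mod 19)
13^10 = 13^8 · 13^2 ≡ 16 · 17 (mod 19).
16 · 17 = 272 ≡ 6 (mod 19).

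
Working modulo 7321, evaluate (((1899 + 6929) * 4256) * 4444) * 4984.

1899 + 6929 = 8828 ≡ 1507 (mod 7321)
1507 * 4256 = 6413792 ≡ 596 (mod 7321)
596 * 4444 = 2648624 ≡ 5743 (mod 7321)
5743 * 4984 = 28623112 ≡ 5323 (mod 7321)

5323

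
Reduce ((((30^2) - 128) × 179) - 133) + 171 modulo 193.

(30)^2 ≡ 128 (mod 193)
128 - 128 = 0
0 × 179 = 0
0 - 133 = -133 ≡ 60 (mod 193)
60 + 171 = 231 ≡ 38 (mod 193)

38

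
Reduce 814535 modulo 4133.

814535 = 197*4133 + 334, so 814535 ≡ 334 (mod 4133).

334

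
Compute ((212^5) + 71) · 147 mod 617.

178

(212)^5 ≡ 564 (mod 617)
564 + 71 = 635 ≡ 18 (mod 617)
18 · 147 = 2646 ≡ 178 (mod 617)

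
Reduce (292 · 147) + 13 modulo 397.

61

292 · 147 = 42924 ≡ 48 (mod 397)
48 + 13 = 61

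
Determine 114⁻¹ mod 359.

359 = 3*114 + 17
114 = 6*17 + 12
17 = 1*12 + 5
12 = 2*5 + 2
5 = 2*2 + 1
2 = 2*1 + 0
gcd(114, 359) = 1, so the inverse exists.
Bézout: 1 = 47*359 − 148*114.
So 114⁻¹ ≡ −148 ≡ 211 (mod 359).

211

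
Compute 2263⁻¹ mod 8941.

6444

8941 = 3×2263 + 2152
2263 = 1×2152 + 111
2152 = 19×111 + 43
111 = 2×43 + 25
43 = 1×25 + 18
25 = 1×18 + 7
18 = 2×7 + 4
7 = 1×4 + 3
4 = 1×3 + 1
3 = 3×1 + 0
gcd(2263, 8941) = 1, so the inverse exists.
Back-substitute for 1:
1 = 1×4 − 1×3
  = −1×7 + 2×4
  = 2×18 − 5×7
  = −5×25 + 7×18
  = 7×43 − 12×25
  = −12×111 + 31×43
  = 31×2152 − 601×111
  = −601×2263 + 632×2152
  = 632×8941 − 2497×2263
So 2263⁻¹ ≡ −2497 ≡ 6444 (mod 8941).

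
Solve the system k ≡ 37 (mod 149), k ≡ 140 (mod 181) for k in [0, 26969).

8828

149⁻¹ mod 181: 149×164 ≡ 1 (mod 181), so 149⁻¹ ≡ 164.
k = 37 + 149×((140 − 37)×164 mod 181) = 37 + 149×59 = 8828.
Check: 8828 mod 149 = 37, 8828 mod 181 = 140. ✓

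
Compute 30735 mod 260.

30735 = 118·260 + 55, so 30735 ≡ 55 (mod 260).

55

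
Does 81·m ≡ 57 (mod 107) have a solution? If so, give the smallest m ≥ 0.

gcd(81, 107) = 1, so a unique solution mod 107 exists.
81⁻¹ ≡ 37 (mod 107).
m ≡ 37·57 ≡ 76 (mod 107).

76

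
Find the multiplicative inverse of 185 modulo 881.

881 = 4·185 + 141
185 = 1·141 + 44
141 = 3·44 + 9
44 = 4·9 + 8
9 = 1·8 + 1
8 = 8·1 + 0
gcd(185, 881) = 1, so the inverse exists.
Bézout: 1 = 21·881 − 100·185.
So 185⁻¹ ≡ −100 ≡ 781 (mod 881).

781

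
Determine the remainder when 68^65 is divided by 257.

Using repeated squaring:
65 in binary is 1000001, i.e. 65 = 64 + 1.
68^1 ≡ 68 (mod 257)
68^2 ≡ 68^2 = 4624 ≡ 255 (mod 257)
68^4 ≡ 255^2 = 65025 ≡ 4 (mod 257)
68^8 ≡ 4^2 = 16 (mod 257)
68^16 ≡ 16^2 = 256 (mod 257)
68^32 ≡ 256^2 = 65536 ≡ 1 (mod 257)
68^64 ≡ 1^2 = 1 (mod 257)
68^65 = 68^64 * 68^1 ≡ 1 * 68 (mod 257).
1 * 68 = 68 ≡ 68 (mod 257).

68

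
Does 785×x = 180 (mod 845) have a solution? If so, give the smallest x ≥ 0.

166

gcd(785, 845) = 5, and 5 | 180, so solutions exist.
Divide through by 5: 157×x ≡ 36 mod 169.
157⁻¹ ≡ 14 (mod 169).
x ≡ 14×36 ≡ 166 (mod 169).
The smallest non-negative solution is x = 166.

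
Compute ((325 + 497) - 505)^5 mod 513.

325 + 497 = 822 ≡ 309 (mod 513)
309 - 505 = -196 ≡ 317 (mod 513)
(317)^5 ≡ 14 (mod 513)

14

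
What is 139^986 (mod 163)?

986 in binary is 1111011010, i.e. 986 = 512 + 256 + 128 + 64 + 16 + 8 + 2.
139^1 ≡ 139 (mod 163)
139^2 ≡ 139^2 = 19321 ≡ 87 (mod 163)
139^4 ≡ 87^2 = 7569 ≡ 71 (mod 163)
139^8 ≡ 71^2 = 5041 ≡ 151 (mod 163)
139^16 ≡ 151^2 = 22801 ≡ 144 (mod 163)
139^32 ≡ 144^2 = 20736 ≡ 35 (mod 163)
139^64 ≡ 35^2 = 1225 ≡ 84 (mod 163)
139^128 ≡ 84^2 = 7056 ≡ 47 (mod 163)
139^256 ≡ 47^2 = 2209 ≡ 90 (mod 163)
139^512 ≡ 90^2 = 8100 ≡ 113 (mod 163)
139^986 = 139^512 × 139^256 × 139^128 × 139^64 × 139^16 × 139^8 × 139^2 ≡ 113 × 90 × 47 × 84 × 144 × 151 × 87 (mod 163).
Accumulate the product:
113 × 90 = 10170 ≡ 64
64 × 47 = 3008 ≡ 74
74 × 84 = 6216 ≡ 22
22 × 144 = 3168 ≡ 71
71 × 151 = 10721 ≡ 126
126 × 87 = 10962 ≡ 41

41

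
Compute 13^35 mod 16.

35 in binary is 100011, i.e. 35 = 32 + 2 + 1.
13^1 ≡ 13 (mod 16)
13^2 ≡ 13^2 = 169 ≡ 9 (mod 16)
13^4 ≡ 9^2 = 81 ≡ 1 (mod 16)
13^8 ≡ 1^2 = 1 (mod 16)
13^16 ≡ 1^2 = 1 (mod 16)
13^32 ≡ 1^2 = 1 (mod 16)
13^35 = 13^32 · 13^2 · 13^1 ≡ 1 · 9 · 13 (mod 16).
Accumulate the product:
1 · 9 = 9
9 · 13 = 117 ≡ 5

5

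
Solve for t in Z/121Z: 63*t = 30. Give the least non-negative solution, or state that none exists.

gcd(63, 121) = 1, so a unique solution mod 121 exists.
63⁻¹ ≡ 73 (mod 121).
t ≡ 73*30 ≡ 12 (mod 121).

12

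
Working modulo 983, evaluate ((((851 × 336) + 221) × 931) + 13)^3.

415

851 × 336 = 285936 ≡ 866 (mod 983)
866 + 221 = 1087 ≡ 104 (mod 983)
104 × 931 = 96824 ≡ 490 (mod 983)
490 + 13 = 503
(503)^3 ≡ 415 (mod 983)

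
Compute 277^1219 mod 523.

362

Using repeated squaring:
277^1 ≡ 277 (mod 523)
277^2 ≡ 277^2 = 76729 ≡ 371 (mod 523)
277^4 ≡ 371^2 = 137641 ≡ 92 (mod 523)
277^8 ≡ 92^2 = 8464 ≡ 96 (mod 523)
277^16 ≡ 96^2 = 9216 ≡ 325 (mod 523)
277^32 ≡ 325^2 = 105625 ≡ 502 (mod 523)
277^64 ≡ 502^2 = 252004 ≡ 441 (mod 523)
277^128 ≡ 441^2 = 194481 ≡ 448 (mod 523)
277^256 ≡ 448^2 = 200704 ≡ 395 (mod 523)
277^512 ≡ 395^2 = 156025 ≡ 171 (mod 523)
277^1024 ≡ 171^2 = 29241 ≡ 476 (mod 523)
277^1219 = 277^1024 × 277^128 × 277^64 × 277^2 × 277^1 ≡ 476 × 448 × 441 × 371 × 277 (mod 523).
Accumulate the product:
476 × 448 = 213248 ≡ 387
387 × 441 = 170667 ≡ 169
169 × 371 = 62699 ≡ 462
462 × 277 = 127974 ≡ 362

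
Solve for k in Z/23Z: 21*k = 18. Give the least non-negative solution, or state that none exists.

gcd(21, 23) = 1, so a unique solution mod 23 exists.
21⁻¹ ≡ 11 (mod 23).
k ≡ 11*18 ≡ 14 (mod 23).

14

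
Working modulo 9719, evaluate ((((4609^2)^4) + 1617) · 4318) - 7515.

(4609)^2 ≡ 6866 (mod 9719)
(6866)^4 ≡ 5292 (mod 9719)
5292 + 1617 = 6909
6909 · 4318 = 29833062 ≡ 5451 (mod 9719)
5451 - 7515 = -2064 ≡ 7655 (mod 9719)

7655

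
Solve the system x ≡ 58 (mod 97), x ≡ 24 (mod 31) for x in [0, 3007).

737

97⁻¹ mod 31: 97×8 ≡ 1 (mod 31), so 97⁻¹ ≡ 8.
x = 58 + 97×((24 − 58)×8 mod 31) = 58 + 97×7 = 737.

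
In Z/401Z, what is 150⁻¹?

By the extended Euclidean algorithm:
401 = 2·150 + 101
150 = 1·101 + 49
101 = 2·49 + 3
49 = 16·3 + 1
3 = 3·1 + 0
gcd(150, 401) = 1, so the inverse exists.
Bézout: 1 = −49·401 + 131·150.
So 150⁻¹ ≡ 131 (mod 401).

131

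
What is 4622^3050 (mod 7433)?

3050 in binary is 101111101010, i.e. 3050 = 2048 + 512 + 256 + 128 + 64 + 32 + 8 + 2.
4622^1 ≡ 4622 (mod 7433)
4622^2 ≡ 4622^2 = 21362884 ≡ 442 (mod 7433)
4622^4 ≡ 442^2 = 195364 ≡ 2106 (mod 7433)
4622^8 ≡ 2106^2 = 4435236 ≡ 5168 (mod 7433)
4622^16 ≡ 5168^2 = 26708224 ≡ 1455 (mod 7433)
4622^32 ≡ 1455^2 = 2117025 ≡ 6053 (mod 7433)
4622^64 ≡ 6053^2 = 36638809 ≡ 1552 (mod 7433)
4622^128 ≡ 1552^2 = 2408704 ≡ 412 (mod 7433)
4622^256 ≡ 412^2 = 169744 ≡ 6218 (mod 7433)
4622^512 ≡ 6218^2 = 38663524 ≡ 4491 (mod 7433)
4622^1024 ≡ 4491^2 = 20169081 ≡ 3352 (mod 7433)
4622^2048 ≡ 3352^2 = 11235904 ≡ 4641 (mod 7433)
4622^3050 = 4622^2048 · 4622^512 · 4622^256 · 4622^128 · 4622^64 · 4622^32 · 4622^8 · 4622^2 ≡ 4641 · 4491 · 6218 · 412 · 1552 · 6053 · 5168 · 442 (mod 7433).
Accumulate the product:
4641 · 4491 = 20842731 ≡ 599
599 · 6218 = 3724582 ≡ 649
649 · 412 = 267388 ≡ 7233
7233 · 1552 = 11225616 ≡ 1786
1786 · 6053 = 10810658 ≡ 3076
3076 · 5168 = 15896768 ≡ 5014
5014 · 442 = 2216188 ≡ 1154

1154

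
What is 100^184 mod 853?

434

By square-and-multiply:
184 in binary is 10111000, i.e. 184 = 128 + 32 + 16 + 8.
100^1 ≡ 100 (mod 853)
100^2 ≡ 100^2 = 10000 ≡ 617 (mod 853)
100^4 ≡ 617^2 = 380689 ≡ 251 (mod 853)
100^8 ≡ 251^2 = 63001 ≡ 732 (mod 853)
100^16 ≡ 732^2 = 535824 ≡ 140 (mod 853)
100^32 ≡ 140^2 = 19600 ≡ 834 (mod 853)
100^64 ≡ 834^2 = 695556 ≡ 361 (mod 853)
100^128 ≡ 361^2 = 130321 ≡ 665 (mod 853)
100^184 = 100^128 × 100^32 × 100^16 × 100^8 ≡ 665 × 834 × 140 × 732 (mod 853).
Accumulate the product:
665 × 834 = 554610 ≡ 160
160 × 140 = 22400 ≡ 222
222 × 732 = 162504 ≡ 434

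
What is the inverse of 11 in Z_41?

Apply the Euclidean algorithm and back-substitute:
41 = 3*11 + 8
11 = 1*8 + 3
8 = 2*3 + 2
3 = 1*2 + 1
2 = 2*1 + 0
gcd(11, 41) = 1, so the inverse exists.
Back-substitute for 1:
1 = 1*3 − 1*2
  = −1*8 + 3*3
  = 3*11 − 4*8
  = −4*41 + 15*11
So 11⁻¹ ≡ 15 (mod 41).

15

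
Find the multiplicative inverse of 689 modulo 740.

740 = 1*689 + 51
689 = 13*51 + 26
51 = 1*26 + 25
26 = 1*25 + 1
25 = 25*1 + 0
gcd(689, 740) = 1, so the inverse exists.
Bézout: 1 = −27*740 + 29*689.
So 689⁻¹ ≡ 29 (mod 740).

29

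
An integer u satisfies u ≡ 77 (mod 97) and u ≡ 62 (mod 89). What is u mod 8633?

97⁻¹ mod 89: 97×78 ≡ 1 (mod 89), so 97⁻¹ ≡ 78.
u = 77 + 97×((62 − 77)×78 mod 89) = 77 + 97×76 = 7449.
Check: 7449 mod 97 = 77, 7449 mod 89 = 62. ✓

7449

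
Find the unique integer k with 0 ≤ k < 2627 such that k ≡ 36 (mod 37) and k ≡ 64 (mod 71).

2478

37⁻¹ mod 71: 37*48 ≡ 1 (mod 71), so 37⁻¹ ≡ 48.
k = 36 + 37*((64 − 36)*48 mod 71) = 36 + 37*66 = 2478.
Check: 2478 mod 37 = 36, 2478 mod 71 = 64. ✓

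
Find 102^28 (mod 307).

115

102^1 ≡ 102 (mod 307)
102^2 ≡ 102^2 = 10404 ≡ 273 (mod 307)
102^4 ≡ 273^2 = 74529 ≡ 235 (mod 307)
102^8 ≡ 235^2 = 55225 ≡ 272 (mod 307)
102^16 ≡ 272^2 = 73984 ≡ 304 (mod 307)
102^28 = 102^16 · 102^8 · 102^4 ≡ 304 · 272 · 235 (mod 307).
Accumulate the product:
304 · 272 = 82688 ≡ 105
105 · 235 = 24675 ≡ 115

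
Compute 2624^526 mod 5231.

By square-and-multiply:
526 in binary is 1000001110, i.e. 526 = 512 + 8 + 4 + 2.
2624^1 ≡ 2624 (mod 5231)
2624^2 ≡ 2624^2 = 6885376 ≡ 1380 (mod 5231)
2624^4 ≡ 1380^2 = 1904400 ≡ 316 (mod 5231)
2624^8 ≡ 316^2 = 99856 ≡ 467 (mod 5231)
2624^16 ≡ 467^2 = 218089 ≡ 3618 (mod 5231)
2624^32 ≡ 3618^2 = 13089924 ≡ 1962 (mod 5231)
2624^64 ≡ 1962^2 = 3849444 ≡ 4659 (mod 5231)
2624^128 ≡ 4659^2 = 21706281 ≡ 2862 (mod 5231)
2624^256 ≡ 2862^2 = 8191044 ≡ 4529 (mod 5231)
2624^512 ≡ 4529^2 = 20511841 ≡ 1090 (mod 5231)
2624^526 = 2624^512 · 2624^8 · 2624^4 · 2624^2 ≡ 1090 · 467 · 316 · 1380 (mod 5231).
Accumulate the product:
1090 · 467 = 509030 ≡ 1623
1623 · 316 = 512868 ≡ 230
230 · 1380 = 317400 ≡ 3540

3540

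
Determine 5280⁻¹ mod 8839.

6497

8839 = 1*5280 + 3559
5280 = 1*3559 + 1721
3559 = 2*1721 + 117
1721 = 14*117 + 83
117 = 1*83 + 34
83 = 2*34 + 15
34 = 2*15 + 4
15 = 3*4 + 3
4 = 1*3 + 1
3 = 3*1 + 0
gcd(5280, 8839) = 1, so the inverse exists.
Back-substitute for 1:
1 = 1*4 − 1*3
  = −1*15 + 4*4
  = 4*34 − 9*15
  = −9*83 + 22*34
  = 22*117 − 31*83
  = −31*1721 + 456*117
  = 456*3559 − 943*1721
  = −943*5280 + 1399*3559
  = 1399*8839 − 2342*5280
So 5280⁻¹ ≡ −2342 ≡ 6497 (mod 8839).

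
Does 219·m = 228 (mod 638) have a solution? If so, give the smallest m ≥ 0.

36

gcd(219, 638) = 1, so a unique solution mod 638 exists.
219⁻¹ ≡ 571 (mod 638).
m ≡ 571·228 ≡ 36 (mod 638).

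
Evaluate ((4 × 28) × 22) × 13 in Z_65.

52

4 × 28 = 112 ≡ 47 (mod 65)
47 × 22 = 1034 ≡ 59 (mod 65)
59 × 13 = 767 ≡ 52 (mod 65)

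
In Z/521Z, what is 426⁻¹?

521 = 1·426 + 95
426 = 4·95 + 46
95 = 2·46 + 3
46 = 15·3 + 1
3 = 3·1 + 0
gcd(426, 521) = 1, so the inverse exists.
Back-substitute for 1:
1 = 1·46 − 15·3
  = −15·95 + 31·46
  = 31·426 − 139·95
  = −139·521 + 170·426
So 426⁻¹ ≡ 170 (mod 521).

170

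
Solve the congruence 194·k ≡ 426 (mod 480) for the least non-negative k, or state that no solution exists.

69

gcd(194, 480) = 2, and 2 | 426, so solutions exist.
Divide through by 2: 97·k = 213 (mod 240).
97⁻¹ ≡ 193 (mod 240).
k ≡ 193·213 ≡ 69 (mod 240).
The smallest non-negative solution is k = 69.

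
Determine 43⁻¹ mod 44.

43

44 = 1×43 + 1
43 = 43×1 + 0
gcd(43, 44) = 1, so the inverse exists.
Back-substitute for 1:
1 = 1×44 − 1×43
So 43⁻¹ ≡ −1 ≡ 43 (mod 44).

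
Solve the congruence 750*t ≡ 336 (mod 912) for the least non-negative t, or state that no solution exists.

88

gcd(750, 912) = 6, and 6 | 336, so solutions exist.
Divide through by 6: 125*t = 56 (mod 152).
125⁻¹ ≡ 45 (mod 152).
t ≡ 45*56 ≡ 88 (mod 152).
The smallest non-negative solution is t = 88.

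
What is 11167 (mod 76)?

11167 = 146·76 + 71, so 11167 ≡ 71 (mod 76).

71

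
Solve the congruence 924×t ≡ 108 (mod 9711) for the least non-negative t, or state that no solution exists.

3111

gcd(924, 9711) = 3, and 3 | 108, so solutions exist.
Divide through by 3: 308×t ≡ 36 mod 3237.
308⁻¹ ≡ 536 (mod 3237).
t ≡ 536×36 ≡ 3111 (mod 3237).
The smallest non-negative solution is t = 3111.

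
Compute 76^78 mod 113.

Compute successive squares:
78 in binary is 1001110, i.e. 78 = 64 + 8 + 4 + 2.
76^1 ≡ 76 (mod 113)
76^2 ≡ 76^2 = 5776 ≡ 13 (mod 113)
76^4 ≡ 13^2 = 169 ≡ 56 (mod 113)
76^8 ≡ 56^2 = 3136 ≡ 85 (mod 113)
76^16 ≡ 85^2 = 7225 ≡ 106 (mod 113)
76^32 ≡ 106^2 = 11236 ≡ 49 (mod 113)
76^64 ≡ 49^2 = 2401 ≡ 28 (mod 113)
76^78 = 76^64 × 76^8 × 76^4 × 76^2 ≡ 28 × 85 × 56 × 13 (mod 113).
Accumulate the product:
28 × 85 = 2380 ≡ 7
7 × 56 = 392 ≡ 53
53 × 13 = 689 ≡ 11

11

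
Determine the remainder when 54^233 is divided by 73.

50

By square-and-multiply:
54^1 ≡ 54 (mod 73)
54^2 ≡ 54^2 = 2916 ≡ 69 (mod 73)
54^4 ≡ 69^2 = 4761 ≡ 16 (mod 73)
54^8 ≡ 16^2 = 256 ≡ 37 (mod 73)
54^16 ≡ 37^2 = 1369 ≡ 55 (mod 73)
54^32 ≡ 55^2 = 3025 ≡ 32 (mod 73)
54^64 ≡ 32^2 = 1024 ≡ 2 (mod 73)
54^128 ≡ 2^2 = 4 (mod 73)
54^233 = 54^128 · 54^64 · 54^32 · 54^8 · 54^1 ≡ 4 · 2 · 32 · 37 · 54 (mod 73).
Accumulate the product:
4 · 2 = 8
8 · 32 = 256 ≡ 37
37 · 37 = 1369 ≡ 55
55 · 54 = 2970 ≡ 50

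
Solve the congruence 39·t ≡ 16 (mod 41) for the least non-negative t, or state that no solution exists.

33

gcd(39, 41) = 1, so a unique solution mod 41 exists.
39⁻¹ ≡ 20 (mod 41).
t ≡ 20·16 ≡ 33 (mod 41).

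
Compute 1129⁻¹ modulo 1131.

565

Apply the Euclidean algorithm and back-substitute:
1131 = 1·1129 + 2
1129 = 564·2 + 1
2 = 2·1 + 0
gcd(1129, 1131) = 1, so the inverse exists.
Back-substitute for 1:
1 = 1·1129 − 564·2
  = −564·1131 + 565·1129
So 1129⁻¹ ≡ 565 (mod 1131).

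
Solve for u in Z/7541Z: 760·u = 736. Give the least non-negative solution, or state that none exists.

gcd(760, 7541) = 1, so a unique solution mod 7541 exists.
760⁻¹ ≡ 2173 (mod 7541).
u ≡ 2173·736 ≡ 636 (mod 7541).

636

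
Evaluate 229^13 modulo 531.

Using repeated squaring:
13 in binary is 1101, i.e. 13 = 8 + 4 + 1.
229^1 ≡ 229 (mod 531)
229^2 ≡ 229^2 = 52441 ≡ 403 (mod 531)
229^4 ≡ 403^2 = 162409 ≡ 454 (mod 531)
229^8 ≡ 454^2 = 206116 ≡ 88 (mod 531)
229^13 = 229^8 × 229^4 × 229^1 ≡ 88 × 454 × 229 (mod 531).
Accumulate the product:
88 × 454 = 39952 ≡ 127
127 × 229 = 29083 ≡ 409

409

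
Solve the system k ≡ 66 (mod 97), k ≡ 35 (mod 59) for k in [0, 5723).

97⁻¹ mod 59: 97×14 ≡ 1 (mod 59), so 97⁻¹ ≡ 14.
k = 66 + 97×((35 − 66)×14 mod 59) = 66 + 97×38 = 3752.

3752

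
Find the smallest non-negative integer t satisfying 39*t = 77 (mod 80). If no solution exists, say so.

43

gcd(39, 80) = 1, so a unique solution mod 80 exists.
39⁻¹ ≡ 39 (mod 80).
t ≡ 39*77 ≡ 43 (mod 80).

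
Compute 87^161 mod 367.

59

By square-and-multiply:
161 in binary is 10100001, i.e. 161 = 128 + 32 + 1.
87^1 ≡ 87 (mod 367)
87^2 ≡ 87^2 = 7569 ≡ 229 (mod 367)
87^4 ≡ 229^2 = 52441 ≡ 327 (mod 367)
87^8 ≡ 327^2 = 106929 ≡ 132 (mod 367)
87^16 ≡ 132^2 = 17424 ≡ 175 (mod 367)
87^32 ≡ 175^2 = 30625 ≡ 164 (mod 367)
87^64 ≡ 164^2 = 26896 ≡ 105 (mod 367)
87^128 ≡ 105^2 = 11025 ≡ 15 (mod 367)
87^161 = 87^128 · 87^32 · 87^1 ≡ 15 · 164 · 87 (mod 367).
Accumulate the product:
15 · 164 = 2460 ≡ 258
258 · 87 = 22446 ≡ 59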